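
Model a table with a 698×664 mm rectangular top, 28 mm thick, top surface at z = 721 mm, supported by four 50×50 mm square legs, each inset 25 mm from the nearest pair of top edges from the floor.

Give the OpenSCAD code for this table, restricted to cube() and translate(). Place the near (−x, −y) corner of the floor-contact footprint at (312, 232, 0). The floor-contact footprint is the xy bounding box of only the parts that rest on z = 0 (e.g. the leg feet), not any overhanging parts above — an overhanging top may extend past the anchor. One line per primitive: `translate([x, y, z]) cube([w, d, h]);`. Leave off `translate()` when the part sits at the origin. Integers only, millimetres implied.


// leg_h = 721 - 28 = 693
translate([287, 207, 693]) cube([698, 664, 28]);
translate([312, 232, 0]) cube([50, 50, 693]);
translate([910, 232, 0]) cube([50, 50, 693]);
translate([312, 796, 0]) cube([50, 50, 693]);
translate([910, 796, 0]) cube([50, 50, 693]);


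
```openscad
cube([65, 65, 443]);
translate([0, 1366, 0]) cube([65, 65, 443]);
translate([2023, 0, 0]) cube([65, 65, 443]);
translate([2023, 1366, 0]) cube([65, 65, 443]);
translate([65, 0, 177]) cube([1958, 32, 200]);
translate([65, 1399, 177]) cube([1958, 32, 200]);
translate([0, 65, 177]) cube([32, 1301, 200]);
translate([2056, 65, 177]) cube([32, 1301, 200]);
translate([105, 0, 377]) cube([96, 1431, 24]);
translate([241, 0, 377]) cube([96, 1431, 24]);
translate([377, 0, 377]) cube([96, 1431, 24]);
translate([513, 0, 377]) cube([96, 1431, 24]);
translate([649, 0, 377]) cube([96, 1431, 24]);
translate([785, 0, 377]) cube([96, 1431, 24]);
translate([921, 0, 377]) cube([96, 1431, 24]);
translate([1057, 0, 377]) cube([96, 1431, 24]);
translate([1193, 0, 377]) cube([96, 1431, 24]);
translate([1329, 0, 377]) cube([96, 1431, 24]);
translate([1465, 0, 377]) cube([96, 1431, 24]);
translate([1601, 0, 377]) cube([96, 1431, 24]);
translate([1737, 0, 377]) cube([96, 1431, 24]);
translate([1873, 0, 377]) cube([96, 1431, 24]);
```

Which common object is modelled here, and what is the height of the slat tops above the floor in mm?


A bed frame. The slat-top height is 401 mm.

Four posts, four rails, and a row of slats — a bed frame. Slats sit on the rails at z = 177 + 200 = 377; with slat thickness 24, the top is 401 mm.


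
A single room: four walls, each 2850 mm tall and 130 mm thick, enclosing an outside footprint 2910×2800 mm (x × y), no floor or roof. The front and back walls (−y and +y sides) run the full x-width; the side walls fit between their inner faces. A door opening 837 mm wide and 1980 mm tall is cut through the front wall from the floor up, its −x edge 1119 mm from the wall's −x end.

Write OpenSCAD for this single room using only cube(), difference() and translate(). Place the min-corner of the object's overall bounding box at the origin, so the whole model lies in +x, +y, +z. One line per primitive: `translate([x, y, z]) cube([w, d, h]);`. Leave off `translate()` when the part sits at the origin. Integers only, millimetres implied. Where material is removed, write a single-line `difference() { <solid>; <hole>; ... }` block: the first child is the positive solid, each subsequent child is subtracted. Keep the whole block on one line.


difference() { cube([2910, 130, 2850]); translate([1119, 0, 0]) cube([837, 130, 1980]); }
translate([0, 2670, 0]) cube([2910, 130, 2850]);
translate([0, 130, 0]) cube([130, 2540, 2850]);
translate([2780, 130, 0]) cube([130, 2540, 2850]);


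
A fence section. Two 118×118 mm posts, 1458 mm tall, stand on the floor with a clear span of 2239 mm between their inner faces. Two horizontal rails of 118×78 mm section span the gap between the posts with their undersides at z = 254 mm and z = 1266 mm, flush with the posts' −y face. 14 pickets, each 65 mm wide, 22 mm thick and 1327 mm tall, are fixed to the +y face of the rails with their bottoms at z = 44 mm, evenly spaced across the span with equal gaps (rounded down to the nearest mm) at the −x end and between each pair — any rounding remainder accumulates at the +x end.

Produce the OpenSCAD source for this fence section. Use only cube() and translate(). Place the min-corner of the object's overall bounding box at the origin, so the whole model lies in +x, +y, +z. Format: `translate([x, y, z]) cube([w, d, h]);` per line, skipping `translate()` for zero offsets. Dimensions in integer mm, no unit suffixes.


cube([118, 118, 1458]);
translate([2357, 0, 0]) cube([118, 118, 1458]);
translate([118, 0, 254]) cube([2239, 118, 78]);
translate([118, 0, 1266]) cube([2239, 118, 78]);
translate([206, 118, 44]) cube([65, 22, 1327]);
translate([359, 118, 44]) cube([65, 22, 1327]);
translate([512, 118, 44]) cube([65, 22, 1327]);
translate([665, 118, 44]) cube([65, 22, 1327]);
translate([818, 118, 44]) cube([65, 22, 1327]);
translate([971, 118, 44]) cube([65, 22, 1327]);
translate([1124, 118, 44]) cube([65, 22, 1327]);
translate([1277, 118, 44]) cube([65, 22, 1327]);
translate([1430, 118, 44]) cube([65, 22, 1327]);
translate([1583, 118, 44]) cube([65, 22, 1327]);
translate([1736, 118, 44]) cube([65, 22, 1327]);
translate([1889, 118, 44]) cube([65, 22, 1327]);
translate([2042, 118, 44]) cube([65, 22, 1327]);
translate([2195, 118, 44]) cube([65, 22, 1327]);


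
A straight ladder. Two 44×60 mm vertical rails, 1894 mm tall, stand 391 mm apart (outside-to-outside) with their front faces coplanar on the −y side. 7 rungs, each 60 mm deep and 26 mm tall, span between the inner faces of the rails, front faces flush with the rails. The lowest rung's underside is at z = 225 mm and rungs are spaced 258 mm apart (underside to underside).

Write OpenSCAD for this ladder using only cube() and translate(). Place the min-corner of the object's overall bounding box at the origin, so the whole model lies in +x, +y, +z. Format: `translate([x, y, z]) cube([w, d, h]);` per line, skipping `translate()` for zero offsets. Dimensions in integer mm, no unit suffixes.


cube([44, 60, 1894]);
translate([347, 0, 0]) cube([44, 60, 1894]);
translate([44, 0, 225]) cube([303, 60, 26]);
translate([44, 0, 483]) cube([303, 60, 26]);
translate([44, 0, 741]) cube([303, 60, 26]);
translate([44, 0, 999]) cube([303, 60, 26]);
translate([44, 0, 1257]) cube([303, 60, 26]);
translate([44, 0, 1515]) cube([303, 60, 26]);
translate([44, 0, 1773]) cube([303, 60, 26]);


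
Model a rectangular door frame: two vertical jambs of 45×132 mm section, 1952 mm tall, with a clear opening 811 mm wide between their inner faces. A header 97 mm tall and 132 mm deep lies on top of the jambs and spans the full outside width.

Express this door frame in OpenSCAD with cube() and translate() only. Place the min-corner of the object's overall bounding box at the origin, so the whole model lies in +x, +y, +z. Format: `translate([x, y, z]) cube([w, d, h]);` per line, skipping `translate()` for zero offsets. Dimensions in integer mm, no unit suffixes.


cube([45, 132, 1952]);
translate([856, 0, 0]) cube([45, 132, 1952]);
translate([0, 0, 1952]) cube([901, 132, 97]);


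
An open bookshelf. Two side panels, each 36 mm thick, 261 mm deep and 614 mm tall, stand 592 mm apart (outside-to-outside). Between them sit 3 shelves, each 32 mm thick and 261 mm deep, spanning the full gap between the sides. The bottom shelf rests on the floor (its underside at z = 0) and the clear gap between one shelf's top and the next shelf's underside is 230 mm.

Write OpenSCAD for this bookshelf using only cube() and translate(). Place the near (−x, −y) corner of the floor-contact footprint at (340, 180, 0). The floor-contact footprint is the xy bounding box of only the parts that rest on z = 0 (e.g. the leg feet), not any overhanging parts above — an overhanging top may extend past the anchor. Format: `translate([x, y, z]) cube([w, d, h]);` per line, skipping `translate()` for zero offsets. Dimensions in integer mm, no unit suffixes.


translate([340, 180, 0]) cube([36, 261, 614]);
translate([896, 180, 0]) cube([36, 261, 614]);
translate([376, 180, 0]) cube([520, 261, 32]);
translate([376, 180, 262]) cube([520, 261, 32]);
translate([376, 180, 524]) cube([520, 261, 32]);


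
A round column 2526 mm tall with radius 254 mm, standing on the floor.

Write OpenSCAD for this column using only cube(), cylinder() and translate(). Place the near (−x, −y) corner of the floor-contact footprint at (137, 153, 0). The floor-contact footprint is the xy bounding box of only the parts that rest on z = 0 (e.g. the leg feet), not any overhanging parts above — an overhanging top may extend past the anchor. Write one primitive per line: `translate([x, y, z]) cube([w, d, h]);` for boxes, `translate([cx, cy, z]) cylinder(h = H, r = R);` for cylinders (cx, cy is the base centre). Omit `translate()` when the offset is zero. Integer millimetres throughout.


translate([391, 407, 0]) cylinder(h = 2526, r = 254);


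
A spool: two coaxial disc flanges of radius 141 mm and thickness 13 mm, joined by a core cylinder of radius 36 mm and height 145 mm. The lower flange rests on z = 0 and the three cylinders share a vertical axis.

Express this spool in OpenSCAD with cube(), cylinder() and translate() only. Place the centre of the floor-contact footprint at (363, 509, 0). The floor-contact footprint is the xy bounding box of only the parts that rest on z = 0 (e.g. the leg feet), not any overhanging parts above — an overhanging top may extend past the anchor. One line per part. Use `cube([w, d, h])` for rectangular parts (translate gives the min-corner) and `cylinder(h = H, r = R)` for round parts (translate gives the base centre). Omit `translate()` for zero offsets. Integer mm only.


translate([363, 509, 0]) cylinder(h = 13, r = 141);
translate([363, 509, 13]) cylinder(h = 145, r = 36);
translate([363, 509, 158]) cylinder(h = 13, r = 141);


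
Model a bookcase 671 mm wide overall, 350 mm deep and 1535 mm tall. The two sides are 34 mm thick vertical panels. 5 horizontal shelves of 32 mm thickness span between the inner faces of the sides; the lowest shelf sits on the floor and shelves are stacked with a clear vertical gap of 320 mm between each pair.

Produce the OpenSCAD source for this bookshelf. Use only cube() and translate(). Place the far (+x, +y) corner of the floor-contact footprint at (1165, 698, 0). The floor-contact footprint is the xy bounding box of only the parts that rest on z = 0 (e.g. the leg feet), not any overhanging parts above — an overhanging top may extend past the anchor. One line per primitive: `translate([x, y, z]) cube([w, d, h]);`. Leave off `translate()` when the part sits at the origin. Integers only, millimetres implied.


translate([494, 348, 0]) cube([34, 350, 1535]);
translate([1131, 348, 0]) cube([34, 350, 1535]);
translate([528, 348, 0]) cube([603, 350, 32]);
translate([528, 348, 352]) cube([603, 350, 32]);
translate([528, 348, 704]) cube([603, 350, 32]);
translate([528, 348, 1056]) cube([603, 350, 32]);
translate([528, 348, 1408]) cube([603, 350, 32]);


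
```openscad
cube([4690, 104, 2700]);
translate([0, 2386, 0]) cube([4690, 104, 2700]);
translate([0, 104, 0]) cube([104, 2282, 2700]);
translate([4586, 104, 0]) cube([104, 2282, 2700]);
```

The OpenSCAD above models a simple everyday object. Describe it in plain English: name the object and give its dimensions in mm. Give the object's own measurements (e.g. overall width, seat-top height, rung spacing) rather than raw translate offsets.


The wall frame of a small rectangular building: four walls, each 2700 mm tall and 104 mm thick, enclosing a footprint 4690 mm (x) by 2490 mm (y) outside-to-outside, with no floor or roof. The front and back walls (the −y and +y sides) span the full width; the two side walls fit between them.


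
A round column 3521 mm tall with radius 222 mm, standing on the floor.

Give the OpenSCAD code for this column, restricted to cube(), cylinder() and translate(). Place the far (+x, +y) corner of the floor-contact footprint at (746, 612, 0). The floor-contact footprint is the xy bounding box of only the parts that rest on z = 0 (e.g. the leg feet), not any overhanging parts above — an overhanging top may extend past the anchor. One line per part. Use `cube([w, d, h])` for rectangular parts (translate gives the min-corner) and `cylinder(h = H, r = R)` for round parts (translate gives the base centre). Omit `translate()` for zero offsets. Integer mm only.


translate([524, 390, 0]) cylinder(h = 3521, r = 222);


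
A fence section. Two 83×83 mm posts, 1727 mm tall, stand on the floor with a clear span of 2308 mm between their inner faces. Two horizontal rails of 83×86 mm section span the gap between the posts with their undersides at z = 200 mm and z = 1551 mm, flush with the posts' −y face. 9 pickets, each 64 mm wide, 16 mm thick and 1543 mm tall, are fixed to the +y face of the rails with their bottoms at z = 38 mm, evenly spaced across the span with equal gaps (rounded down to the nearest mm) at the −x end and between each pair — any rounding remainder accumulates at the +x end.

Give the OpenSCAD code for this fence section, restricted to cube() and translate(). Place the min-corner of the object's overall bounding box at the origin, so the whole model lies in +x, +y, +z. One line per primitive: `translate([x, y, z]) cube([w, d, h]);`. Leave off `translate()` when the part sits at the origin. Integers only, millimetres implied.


cube([83, 83, 1727]);
translate([2391, 0, 0]) cube([83, 83, 1727]);
translate([83, 0, 200]) cube([2308, 83, 86]);
translate([83, 0, 1551]) cube([2308, 83, 86]);
translate([256, 83, 38]) cube([64, 16, 1543]);
translate([493, 83, 38]) cube([64, 16, 1543]);
translate([730, 83, 38]) cube([64, 16, 1543]);
translate([967, 83, 38]) cube([64, 16, 1543]);
translate([1204, 83, 38]) cube([64, 16, 1543]);
translate([1441, 83, 38]) cube([64, 16, 1543]);
translate([1678, 83, 38]) cube([64, 16, 1543]);
translate([1915, 83, 38]) cube([64, 16, 1543]);
translate([2152, 83, 38]) cube([64, 16, 1543]);


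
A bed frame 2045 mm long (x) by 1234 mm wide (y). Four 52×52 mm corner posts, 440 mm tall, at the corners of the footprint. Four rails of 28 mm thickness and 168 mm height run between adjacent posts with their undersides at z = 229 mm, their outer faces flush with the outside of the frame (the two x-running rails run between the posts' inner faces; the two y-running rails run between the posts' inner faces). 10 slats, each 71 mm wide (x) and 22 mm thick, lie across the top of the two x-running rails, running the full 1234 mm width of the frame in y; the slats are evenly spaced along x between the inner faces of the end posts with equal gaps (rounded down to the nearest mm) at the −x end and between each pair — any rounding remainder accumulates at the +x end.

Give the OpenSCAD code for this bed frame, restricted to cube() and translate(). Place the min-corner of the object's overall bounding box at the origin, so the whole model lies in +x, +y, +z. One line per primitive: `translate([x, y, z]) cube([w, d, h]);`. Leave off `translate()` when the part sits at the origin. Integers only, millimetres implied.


cube([52, 52, 440]);
translate([0, 1182, 0]) cube([52, 52, 440]);
translate([1993, 0, 0]) cube([52, 52, 440]);
translate([1993, 1182, 0]) cube([52, 52, 440]);
translate([52, 0, 229]) cube([1941, 28, 168]);
translate([52, 1206, 229]) cube([1941, 28, 168]);
translate([0, 52, 229]) cube([28, 1130, 168]);
translate([2017, 52, 229]) cube([28, 1130, 168]);
translate([163, 0, 397]) cube([71, 1234, 22]);
translate([345, 0, 397]) cube([71, 1234, 22]);
translate([527, 0, 397]) cube([71, 1234, 22]);
translate([709, 0, 397]) cube([71, 1234, 22]);
translate([891, 0, 397]) cube([71, 1234, 22]);
translate([1073, 0, 397]) cube([71, 1234, 22]);
translate([1255, 0, 397]) cube([71, 1234, 22]);
translate([1437, 0, 397]) cube([71, 1234, 22]);
translate([1619, 0, 397]) cube([71, 1234, 22]);
translate([1801, 0, 397]) cube([71, 1234, 22]);


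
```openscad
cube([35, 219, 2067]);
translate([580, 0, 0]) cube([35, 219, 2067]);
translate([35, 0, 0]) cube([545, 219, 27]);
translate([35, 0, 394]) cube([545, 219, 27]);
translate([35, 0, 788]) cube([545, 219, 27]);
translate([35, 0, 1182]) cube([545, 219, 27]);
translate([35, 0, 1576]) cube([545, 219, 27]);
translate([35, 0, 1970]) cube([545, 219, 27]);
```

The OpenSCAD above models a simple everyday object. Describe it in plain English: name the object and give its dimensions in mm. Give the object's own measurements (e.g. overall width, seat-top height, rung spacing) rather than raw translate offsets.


An open bookshelf. Two side panels, each 35 mm thick, 219 mm deep and 2067 mm tall, stand 615 mm apart (outside-to-outside). Between them sit 6 shelves, each 27 mm thick and 219 mm deep, spanning the full gap between the sides. The bottom shelf rests on the floor (its underside at z = 0) and the clear gap between one shelf's top and the next shelf's underside is 367 mm.


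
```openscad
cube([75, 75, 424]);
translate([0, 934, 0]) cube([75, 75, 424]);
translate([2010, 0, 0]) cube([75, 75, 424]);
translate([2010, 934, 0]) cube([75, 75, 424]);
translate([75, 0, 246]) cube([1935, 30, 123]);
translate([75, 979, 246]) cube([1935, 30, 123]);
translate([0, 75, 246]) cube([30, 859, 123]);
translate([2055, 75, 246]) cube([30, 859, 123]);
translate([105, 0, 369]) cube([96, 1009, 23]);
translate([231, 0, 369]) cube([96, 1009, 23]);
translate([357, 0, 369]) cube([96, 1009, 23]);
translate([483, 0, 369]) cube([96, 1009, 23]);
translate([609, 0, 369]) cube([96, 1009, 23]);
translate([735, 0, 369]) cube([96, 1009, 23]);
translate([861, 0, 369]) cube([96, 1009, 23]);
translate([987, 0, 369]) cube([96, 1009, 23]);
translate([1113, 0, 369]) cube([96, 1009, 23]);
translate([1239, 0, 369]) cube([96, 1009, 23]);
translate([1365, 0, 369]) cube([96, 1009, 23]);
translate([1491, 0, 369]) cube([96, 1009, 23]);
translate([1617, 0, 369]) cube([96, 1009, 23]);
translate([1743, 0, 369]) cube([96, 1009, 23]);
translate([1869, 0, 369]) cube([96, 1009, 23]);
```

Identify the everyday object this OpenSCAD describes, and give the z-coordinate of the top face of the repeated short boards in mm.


A bed frame. The slat-top height is 392 mm.

Four posts, four rails, and a row of slats — a bed frame. Slats sit on the rails at z = 246 + 123 = 369; with slat thickness 23, the top is 392 mm.


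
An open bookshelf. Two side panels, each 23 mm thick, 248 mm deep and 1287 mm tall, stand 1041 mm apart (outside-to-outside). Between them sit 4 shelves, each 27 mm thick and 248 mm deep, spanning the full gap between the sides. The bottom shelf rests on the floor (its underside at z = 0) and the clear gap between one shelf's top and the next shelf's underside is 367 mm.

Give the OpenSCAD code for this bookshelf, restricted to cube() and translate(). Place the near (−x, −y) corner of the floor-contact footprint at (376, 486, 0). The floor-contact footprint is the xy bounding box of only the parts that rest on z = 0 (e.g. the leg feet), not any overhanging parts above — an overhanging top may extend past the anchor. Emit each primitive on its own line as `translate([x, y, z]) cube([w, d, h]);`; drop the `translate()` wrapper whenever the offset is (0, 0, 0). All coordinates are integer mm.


translate([376, 486, 0]) cube([23, 248, 1287]);
translate([1394, 486, 0]) cube([23, 248, 1287]);
translate([399, 486, 0]) cube([995, 248, 27]);
translate([399, 486, 394]) cube([995, 248, 27]);
translate([399, 486, 788]) cube([995, 248, 27]);
translate([399, 486, 1182]) cube([995, 248, 27]);


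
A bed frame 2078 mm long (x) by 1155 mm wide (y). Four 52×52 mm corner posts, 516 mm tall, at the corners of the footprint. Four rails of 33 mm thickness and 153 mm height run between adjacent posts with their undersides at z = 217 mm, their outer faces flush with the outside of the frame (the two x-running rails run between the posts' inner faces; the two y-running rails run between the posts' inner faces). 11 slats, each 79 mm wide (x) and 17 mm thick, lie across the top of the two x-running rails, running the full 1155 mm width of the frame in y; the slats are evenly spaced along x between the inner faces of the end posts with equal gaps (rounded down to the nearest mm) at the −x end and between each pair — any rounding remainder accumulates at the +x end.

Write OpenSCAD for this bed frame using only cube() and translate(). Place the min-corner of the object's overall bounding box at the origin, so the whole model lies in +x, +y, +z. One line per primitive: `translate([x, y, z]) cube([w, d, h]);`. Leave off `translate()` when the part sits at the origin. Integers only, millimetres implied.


cube([52, 52, 516]);
translate([0, 1103, 0]) cube([52, 52, 516]);
translate([2026, 0, 0]) cube([52, 52, 516]);
translate([2026, 1103, 0]) cube([52, 52, 516]);
translate([52, 0, 217]) cube([1974, 33, 153]);
translate([52, 1122, 217]) cube([1974, 33, 153]);
translate([0, 52, 217]) cube([33, 1051, 153]);
translate([2045, 52, 217]) cube([33, 1051, 153]);
translate([144, 0, 370]) cube([79, 1155, 17]);
translate([315, 0, 370]) cube([79, 1155, 17]);
translate([486, 0, 370]) cube([79, 1155, 17]);
translate([657, 0, 370]) cube([79, 1155, 17]);
translate([828, 0, 370]) cube([79, 1155, 17]);
translate([999, 0, 370]) cube([79, 1155, 17]);
translate([1170, 0, 370]) cube([79, 1155, 17]);
translate([1341, 0, 370]) cube([79, 1155, 17]);
translate([1512, 0, 370]) cube([79, 1155, 17]);
translate([1683, 0, 370]) cube([79, 1155, 17]);
translate([1854, 0, 370]) cube([79, 1155, 17]);


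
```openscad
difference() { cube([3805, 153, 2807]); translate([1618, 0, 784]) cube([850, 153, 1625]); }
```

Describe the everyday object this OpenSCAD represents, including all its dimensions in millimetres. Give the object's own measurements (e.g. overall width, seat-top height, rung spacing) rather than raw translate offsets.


A wall 3805 mm long (x), 153 mm thick (y), 2807 mm tall, with a rectangular window opening cut through it. The opening is 850 mm wide and 1625 mm tall; its sill is at z = 784 mm and its near (−x) edge is 1618 mm from the wall's −x end. The opening passes through the full wall thickness.


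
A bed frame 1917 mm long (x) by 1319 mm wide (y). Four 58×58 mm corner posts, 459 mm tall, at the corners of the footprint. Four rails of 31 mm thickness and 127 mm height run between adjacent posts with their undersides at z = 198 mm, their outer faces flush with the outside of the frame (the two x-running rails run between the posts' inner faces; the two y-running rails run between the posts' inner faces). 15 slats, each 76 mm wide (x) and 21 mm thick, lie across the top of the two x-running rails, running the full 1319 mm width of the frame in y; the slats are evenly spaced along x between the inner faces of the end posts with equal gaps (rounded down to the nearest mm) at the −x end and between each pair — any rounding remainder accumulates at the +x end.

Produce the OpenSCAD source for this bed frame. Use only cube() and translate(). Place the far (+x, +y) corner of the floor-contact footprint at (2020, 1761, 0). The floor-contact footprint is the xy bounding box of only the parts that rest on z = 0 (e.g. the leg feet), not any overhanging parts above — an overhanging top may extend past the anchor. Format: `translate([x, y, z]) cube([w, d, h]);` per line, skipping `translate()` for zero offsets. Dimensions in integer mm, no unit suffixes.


translate([103, 442, 0]) cube([58, 58, 459]);
translate([103, 1703, 0]) cube([58, 58, 459]);
translate([1962, 442, 0]) cube([58, 58, 459]);
translate([1962, 1703, 0]) cube([58, 58, 459]);
translate([161, 442, 198]) cube([1801, 31, 127]);
translate([161, 1730, 198]) cube([1801, 31, 127]);
translate([103, 500, 198]) cube([31, 1203, 127]);
translate([1989, 500, 198]) cube([31, 1203, 127]);
translate([202, 442, 325]) cube([76, 1319, 21]);
translate([319, 442, 325]) cube([76, 1319, 21]);
translate([436, 442, 325]) cube([76, 1319, 21]);
translate([553, 442, 325]) cube([76, 1319, 21]);
translate([670, 442, 325]) cube([76, 1319, 21]);
translate([787, 442, 325]) cube([76, 1319, 21]);
translate([904, 442, 325]) cube([76, 1319, 21]);
translate([1021, 442, 325]) cube([76, 1319, 21]);
translate([1138, 442, 325]) cube([76, 1319, 21]);
translate([1255, 442, 325]) cube([76, 1319, 21]);
translate([1372, 442, 325]) cube([76, 1319, 21]);
translate([1489, 442, 325]) cube([76, 1319, 21]);
translate([1606, 442, 325]) cube([76, 1319, 21]);
translate([1723, 442, 325]) cube([76, 1319, 21]);
translate([1840, 442, 325]) cube([76, 1319, 21]);


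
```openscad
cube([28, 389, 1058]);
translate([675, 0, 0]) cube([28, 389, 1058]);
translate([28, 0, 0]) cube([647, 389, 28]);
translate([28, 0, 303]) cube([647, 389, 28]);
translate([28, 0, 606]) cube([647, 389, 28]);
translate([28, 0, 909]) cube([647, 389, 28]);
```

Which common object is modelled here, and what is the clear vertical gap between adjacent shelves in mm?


A bookshelf. The clear shelf gap is 275 mm.

Two tall side panels with 4 horizontal boards between them — a bookshelf. The first two shelf undersides are at z = 0 and z = 303; with shelf thickness 28, the clear gap is 303 − 0 − 28 = 275 mm.


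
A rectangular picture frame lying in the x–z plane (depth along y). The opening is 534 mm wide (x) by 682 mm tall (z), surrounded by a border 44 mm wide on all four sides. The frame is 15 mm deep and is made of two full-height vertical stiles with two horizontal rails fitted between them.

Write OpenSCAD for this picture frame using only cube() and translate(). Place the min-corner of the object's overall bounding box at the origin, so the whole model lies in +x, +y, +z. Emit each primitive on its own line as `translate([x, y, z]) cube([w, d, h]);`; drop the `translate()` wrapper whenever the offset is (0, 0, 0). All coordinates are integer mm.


cube([44, 15, 770]);
translate([578, 0, 0]) cube([44, 15, 770]);
translate([44, 0, 0]) cube([534, 15, 44]);
translate([44, 0, 726]) cube([534, 15, 44]);


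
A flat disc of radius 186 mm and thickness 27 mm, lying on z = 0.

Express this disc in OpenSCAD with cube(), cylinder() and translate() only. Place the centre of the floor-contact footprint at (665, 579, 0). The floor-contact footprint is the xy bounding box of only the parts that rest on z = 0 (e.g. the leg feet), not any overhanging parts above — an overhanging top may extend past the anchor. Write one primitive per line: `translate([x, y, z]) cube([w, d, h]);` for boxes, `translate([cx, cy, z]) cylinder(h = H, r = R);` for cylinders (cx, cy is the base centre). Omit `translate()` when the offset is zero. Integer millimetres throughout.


translate([665, 579, 0]) cylinder(h = 27, r = 186);


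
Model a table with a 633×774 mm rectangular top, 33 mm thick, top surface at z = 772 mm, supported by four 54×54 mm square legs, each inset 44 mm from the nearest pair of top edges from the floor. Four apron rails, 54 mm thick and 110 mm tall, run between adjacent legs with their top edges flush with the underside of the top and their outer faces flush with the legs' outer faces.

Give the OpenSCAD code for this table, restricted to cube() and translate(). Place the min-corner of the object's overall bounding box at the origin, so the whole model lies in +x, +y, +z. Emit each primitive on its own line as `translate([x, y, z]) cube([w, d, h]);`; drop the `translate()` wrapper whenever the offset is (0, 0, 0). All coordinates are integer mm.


translate([0, 0, 739]) cube([633, 774, 33]);
translate([44, 44, 0]) cube([54, 54, 739]);
translate([535, 44, 0]) cube([54, 54, 739]);
translate([44, 676, 0]) cube([54, 54, 739]);
translate([535, 676, 0]) cube([54, 54, 739]);
translate([98, 44, 629]) cube([437, 54, 110]);
translate([98, 676, 629]) cube([437, 54, 110]);
translate([44, 98, 629]) cube([54, 578, 110]);
translate([535, 98, 629]) cube([54, 578, 110]);


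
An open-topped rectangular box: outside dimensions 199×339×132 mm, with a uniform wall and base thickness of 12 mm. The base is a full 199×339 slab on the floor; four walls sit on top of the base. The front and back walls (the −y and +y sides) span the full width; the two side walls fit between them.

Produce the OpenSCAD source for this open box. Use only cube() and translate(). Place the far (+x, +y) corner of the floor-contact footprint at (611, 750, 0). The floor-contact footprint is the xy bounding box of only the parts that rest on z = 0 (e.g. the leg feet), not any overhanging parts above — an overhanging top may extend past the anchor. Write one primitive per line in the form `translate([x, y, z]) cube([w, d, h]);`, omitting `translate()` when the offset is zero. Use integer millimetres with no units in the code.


translate([412, 411, 0]) cube([199, 339, 12]);
translate([412, 411, 12]) cube([199, 12, 120]);
translate([412, 738, 12]) cube([199, 12, 120]);
translate([412, 423, 12]) cube([12, 315, 120]);
translate([599, 423, 12]) cube([12, 315, 120]);


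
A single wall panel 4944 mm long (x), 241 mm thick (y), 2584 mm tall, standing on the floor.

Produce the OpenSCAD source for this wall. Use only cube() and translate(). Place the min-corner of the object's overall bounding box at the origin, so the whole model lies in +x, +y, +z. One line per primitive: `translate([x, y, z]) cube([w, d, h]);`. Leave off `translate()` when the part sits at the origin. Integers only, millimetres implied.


cube([4944, 241, 2584]);


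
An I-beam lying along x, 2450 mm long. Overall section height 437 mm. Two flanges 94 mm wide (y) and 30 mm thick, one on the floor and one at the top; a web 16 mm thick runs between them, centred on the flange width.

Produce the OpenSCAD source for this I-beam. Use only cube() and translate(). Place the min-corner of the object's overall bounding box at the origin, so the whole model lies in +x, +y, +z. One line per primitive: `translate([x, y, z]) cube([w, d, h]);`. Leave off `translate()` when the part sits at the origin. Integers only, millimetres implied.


cube([2450, 94, 30]);
translate([0, 39, 30]) cube([2450, 16, 377]);
translate([0, 0, 407]) cube([2450, 94, 30]);


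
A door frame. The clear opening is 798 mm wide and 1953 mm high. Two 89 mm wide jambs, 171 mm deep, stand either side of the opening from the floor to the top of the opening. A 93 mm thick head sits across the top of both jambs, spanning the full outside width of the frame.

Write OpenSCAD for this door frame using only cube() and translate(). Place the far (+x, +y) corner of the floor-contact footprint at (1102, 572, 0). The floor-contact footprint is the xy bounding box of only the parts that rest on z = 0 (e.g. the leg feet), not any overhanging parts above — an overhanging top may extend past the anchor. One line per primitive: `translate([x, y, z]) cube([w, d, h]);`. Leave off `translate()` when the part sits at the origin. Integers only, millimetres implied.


translate([126, 401, 0]) cube([89, 171, 1953]);
translate([1013, 401, 0]) cube([89, 171, 1953]);
translate([126, 401, 1953]) cube([976, 171, 93]);


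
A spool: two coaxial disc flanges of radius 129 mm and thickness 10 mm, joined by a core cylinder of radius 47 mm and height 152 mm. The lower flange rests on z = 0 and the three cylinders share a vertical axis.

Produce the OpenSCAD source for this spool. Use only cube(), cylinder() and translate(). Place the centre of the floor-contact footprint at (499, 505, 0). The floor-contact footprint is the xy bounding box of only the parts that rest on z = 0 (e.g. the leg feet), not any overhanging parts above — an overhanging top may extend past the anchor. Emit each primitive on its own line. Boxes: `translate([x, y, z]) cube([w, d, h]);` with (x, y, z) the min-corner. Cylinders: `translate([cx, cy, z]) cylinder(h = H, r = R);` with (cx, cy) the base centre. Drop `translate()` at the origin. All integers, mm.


translate([499, 505, 0]) cylinder(h = 10, r = 129);
translate([499, 505, 10]) cylinder(h = 152, r = 47);
translate([499, 505, 162]) cylinder(h = 10, r = 129);


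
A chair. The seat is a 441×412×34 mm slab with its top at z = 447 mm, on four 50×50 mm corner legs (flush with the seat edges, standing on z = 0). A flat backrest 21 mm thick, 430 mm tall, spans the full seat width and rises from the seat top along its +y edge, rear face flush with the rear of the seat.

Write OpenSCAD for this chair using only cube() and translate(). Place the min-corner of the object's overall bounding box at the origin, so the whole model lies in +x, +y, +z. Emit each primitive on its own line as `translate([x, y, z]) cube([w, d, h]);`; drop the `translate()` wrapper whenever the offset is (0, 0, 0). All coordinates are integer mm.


// leg_h = 447 - 34 = 413
translate([0, 0, 413]) cube([441, 412, 34]);
cube([50, 50, 413]);
translate([391, 0, 0]) cube([50, 50, 413]);
translate([0, 362, 0]) cube([50, 50, 413]);
translate([391, 362, 0]) cube([50, 50, 413]);
translate([0, 391, 447]) cube([441, 21, 430]);


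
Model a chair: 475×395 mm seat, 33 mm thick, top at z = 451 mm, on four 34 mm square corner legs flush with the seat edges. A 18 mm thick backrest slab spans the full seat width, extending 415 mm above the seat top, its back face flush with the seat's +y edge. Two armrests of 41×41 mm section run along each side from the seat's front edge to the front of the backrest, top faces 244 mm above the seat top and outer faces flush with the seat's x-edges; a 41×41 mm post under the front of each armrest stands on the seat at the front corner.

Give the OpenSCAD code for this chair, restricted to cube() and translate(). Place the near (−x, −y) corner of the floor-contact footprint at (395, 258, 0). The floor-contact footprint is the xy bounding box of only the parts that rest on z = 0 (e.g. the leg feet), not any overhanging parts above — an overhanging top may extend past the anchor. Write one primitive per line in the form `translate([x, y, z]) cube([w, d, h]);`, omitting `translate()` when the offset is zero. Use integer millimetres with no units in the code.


translate([395, 258, 418]) cube([475, 395, 33]);
translate([395, 258, 0]) cube([34, 34, 418]);
translate([836, 258, 0]) cube([34, 34, 418]);
translate([395, 619, 0]) cube([34, 34, 418]);
translate([836, 619, 0]) cube([34, 34, 418]);
translate([395, 635, 451]) cube([475, 18, 415]);
translate([395, 258, 654]) cube([41, 377, 41]);
translate([829, 258, 654]) cube([41, 377, 41]);
translate([395, 258, 451]) cube([41, 41, 203]);
translate([829, 258, 451]) cube([41, 41, 203]);


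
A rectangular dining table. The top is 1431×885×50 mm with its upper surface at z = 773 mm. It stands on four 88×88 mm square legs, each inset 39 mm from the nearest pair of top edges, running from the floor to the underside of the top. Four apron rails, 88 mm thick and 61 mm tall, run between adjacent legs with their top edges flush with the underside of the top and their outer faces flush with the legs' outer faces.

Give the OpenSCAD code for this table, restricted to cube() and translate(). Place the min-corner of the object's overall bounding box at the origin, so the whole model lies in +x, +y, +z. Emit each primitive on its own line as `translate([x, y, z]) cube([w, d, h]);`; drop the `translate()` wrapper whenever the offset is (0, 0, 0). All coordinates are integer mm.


translate([0, 0, 723]) cube([1431, 885, 50]);
translate([39, 39, 0]) cube([88, 88, 723]);
translate([1304, 39, 0]) cube([88, 88, 723]);
translate([39, 758, 0]) cube([88, 88, 723]);
translate([1304, 758, 0]) cube([88, 88, 723]);
translate([127, 39, 662]) cube([1177, 88, 61]);
translate([127, 758, 662]) cube([1177, 88, 61]);
translate([39, 127, 662]) cube([88, 631, 61]);
translate([1304, 127, 662]) cube([88, 631, 61]);


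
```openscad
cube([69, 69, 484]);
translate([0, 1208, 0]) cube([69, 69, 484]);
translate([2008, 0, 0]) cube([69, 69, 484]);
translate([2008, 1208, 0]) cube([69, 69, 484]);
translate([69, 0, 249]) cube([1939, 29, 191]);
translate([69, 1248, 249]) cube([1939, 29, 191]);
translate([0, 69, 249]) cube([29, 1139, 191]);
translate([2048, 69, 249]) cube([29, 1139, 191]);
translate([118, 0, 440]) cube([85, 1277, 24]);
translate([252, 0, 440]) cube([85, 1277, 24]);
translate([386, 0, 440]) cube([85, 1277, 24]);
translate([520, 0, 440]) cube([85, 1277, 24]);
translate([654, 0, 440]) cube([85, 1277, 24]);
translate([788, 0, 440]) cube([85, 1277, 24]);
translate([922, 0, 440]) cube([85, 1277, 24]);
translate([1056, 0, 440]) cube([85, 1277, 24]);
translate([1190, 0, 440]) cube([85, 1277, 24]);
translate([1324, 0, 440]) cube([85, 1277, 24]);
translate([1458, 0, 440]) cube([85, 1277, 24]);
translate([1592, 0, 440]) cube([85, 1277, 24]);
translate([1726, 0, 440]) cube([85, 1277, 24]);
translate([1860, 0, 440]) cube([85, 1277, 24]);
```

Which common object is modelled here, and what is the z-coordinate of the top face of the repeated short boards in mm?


A bed frame. The slat-top height is 464 mm.

Four posts, four rails, and a row of slats — a bed frame. Slats sit on the rails at z = 249 + 191 = 440; with slat thickness 24, the top is 464 mm.


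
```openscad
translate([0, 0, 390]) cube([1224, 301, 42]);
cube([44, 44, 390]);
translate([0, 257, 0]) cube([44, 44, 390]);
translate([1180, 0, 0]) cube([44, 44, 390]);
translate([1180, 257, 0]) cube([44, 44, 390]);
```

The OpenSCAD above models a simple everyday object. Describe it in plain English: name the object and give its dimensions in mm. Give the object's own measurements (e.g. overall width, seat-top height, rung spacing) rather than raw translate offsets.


A bench: a 1224×301 mm seat slab, 42 mm thick, top at z = 432 mm, on four 44×44 mm square legs flush with the seat corners and standing on z = 0.


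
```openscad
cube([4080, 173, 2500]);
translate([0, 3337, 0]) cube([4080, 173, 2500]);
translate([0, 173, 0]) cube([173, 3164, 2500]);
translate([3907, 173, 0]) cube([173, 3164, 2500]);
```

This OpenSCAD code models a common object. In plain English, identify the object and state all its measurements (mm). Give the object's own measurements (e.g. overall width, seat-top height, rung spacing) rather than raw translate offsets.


The wall frame of a small rectangular building: four walls, each 2500 mm tall and 173 mm thick, enclosing a footprint 4080 mm (x) by 3510 mm (y) outside-to-outside, with no floor or roof. The front and back walls (the −y and +y sides) span the full width; the two side walls fit between them.


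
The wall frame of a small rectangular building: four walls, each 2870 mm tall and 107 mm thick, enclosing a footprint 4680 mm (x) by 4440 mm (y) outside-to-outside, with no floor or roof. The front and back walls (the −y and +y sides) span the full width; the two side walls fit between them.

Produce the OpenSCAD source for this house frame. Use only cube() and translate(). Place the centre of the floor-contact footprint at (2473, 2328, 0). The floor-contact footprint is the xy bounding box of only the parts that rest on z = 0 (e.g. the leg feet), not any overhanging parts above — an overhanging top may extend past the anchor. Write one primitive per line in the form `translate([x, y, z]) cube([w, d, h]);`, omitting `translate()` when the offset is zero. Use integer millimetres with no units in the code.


translate([133, 108, 0]) cube([4680, 107, 2870]);
translate([133, 4441, 0]) cube([4680, 107, 2870]);
translate([133, 215, 0]) cube([107, 4226, 2870]);
translate([4706, 215, 0]) cube([107, 4226, 2870]);


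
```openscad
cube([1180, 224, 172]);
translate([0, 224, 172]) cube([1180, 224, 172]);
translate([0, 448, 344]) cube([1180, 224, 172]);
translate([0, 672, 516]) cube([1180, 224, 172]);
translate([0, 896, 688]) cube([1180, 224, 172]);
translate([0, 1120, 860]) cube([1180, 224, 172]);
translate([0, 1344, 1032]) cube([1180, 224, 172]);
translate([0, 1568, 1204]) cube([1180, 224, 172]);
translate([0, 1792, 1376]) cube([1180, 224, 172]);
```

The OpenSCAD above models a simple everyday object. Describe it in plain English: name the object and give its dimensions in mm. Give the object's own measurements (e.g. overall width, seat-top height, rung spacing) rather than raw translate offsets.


A straight staircase of 9 solid steps. Each step is 1180 mm wide (x), 224 mm deep (y, the going) and 172 mm tall (the rise). The first step rests on the floor; each subsequent step sits one going further in +y and one rise higher in +z, directly behind and above the previous step with no overlap.
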